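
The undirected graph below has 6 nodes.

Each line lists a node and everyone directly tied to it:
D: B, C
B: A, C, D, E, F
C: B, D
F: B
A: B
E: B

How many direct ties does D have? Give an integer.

2

D is directly tied to B and C. That is 2 neighbors, so the degree of D is 2.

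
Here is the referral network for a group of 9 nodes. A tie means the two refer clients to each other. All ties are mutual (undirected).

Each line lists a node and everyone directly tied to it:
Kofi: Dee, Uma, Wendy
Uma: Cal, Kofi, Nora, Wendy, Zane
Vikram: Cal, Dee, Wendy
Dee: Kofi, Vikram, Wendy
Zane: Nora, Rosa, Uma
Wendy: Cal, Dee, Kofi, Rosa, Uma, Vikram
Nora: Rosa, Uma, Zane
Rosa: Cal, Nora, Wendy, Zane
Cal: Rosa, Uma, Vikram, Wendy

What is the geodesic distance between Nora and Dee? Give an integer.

3

One shortest route is Nora – Uma – Kofi – Dee, which uses 3 edges, and at distance 2 from Nora we only reach {Cal, Kofi, Wendy}, which does not include Dee. So d(Nora,Dee) = 3.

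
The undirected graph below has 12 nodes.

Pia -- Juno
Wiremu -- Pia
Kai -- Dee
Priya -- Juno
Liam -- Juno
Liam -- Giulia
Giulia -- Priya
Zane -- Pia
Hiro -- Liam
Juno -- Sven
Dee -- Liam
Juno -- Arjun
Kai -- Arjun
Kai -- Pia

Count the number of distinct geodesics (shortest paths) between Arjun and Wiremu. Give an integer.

2

The shortest distance is 3. The length-3 paths are: Arjun–Juno–Pia–Wiremu; Arjun–Kai–Pia–Wiremu.
That gives 2 distinct shortest paths.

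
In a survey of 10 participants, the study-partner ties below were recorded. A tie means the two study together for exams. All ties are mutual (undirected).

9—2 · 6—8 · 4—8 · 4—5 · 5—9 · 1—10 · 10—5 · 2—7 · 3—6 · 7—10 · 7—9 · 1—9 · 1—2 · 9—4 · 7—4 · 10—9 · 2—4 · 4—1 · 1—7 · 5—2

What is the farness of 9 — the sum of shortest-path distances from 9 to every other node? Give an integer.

15

Distances from 9: 1:1, 2:1, 3:4, 4:1, 5:1, 6:3, 7:1, 8:2, 10:1.
Sum = 1 + 1 + 4 + 1 + 1 + 3 + 1 + 2 + 1 = 15.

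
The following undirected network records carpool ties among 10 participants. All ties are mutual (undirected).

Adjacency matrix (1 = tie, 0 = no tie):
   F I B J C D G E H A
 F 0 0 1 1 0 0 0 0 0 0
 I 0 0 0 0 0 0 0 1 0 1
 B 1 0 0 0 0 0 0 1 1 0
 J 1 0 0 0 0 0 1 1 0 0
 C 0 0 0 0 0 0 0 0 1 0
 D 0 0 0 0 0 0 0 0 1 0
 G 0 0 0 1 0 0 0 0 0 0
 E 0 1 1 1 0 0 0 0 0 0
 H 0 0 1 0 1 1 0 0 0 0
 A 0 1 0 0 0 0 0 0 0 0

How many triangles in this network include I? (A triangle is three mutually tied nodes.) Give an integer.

I's neighbors are A and E, but none of them are tied to each other, so no triangle contains I.

0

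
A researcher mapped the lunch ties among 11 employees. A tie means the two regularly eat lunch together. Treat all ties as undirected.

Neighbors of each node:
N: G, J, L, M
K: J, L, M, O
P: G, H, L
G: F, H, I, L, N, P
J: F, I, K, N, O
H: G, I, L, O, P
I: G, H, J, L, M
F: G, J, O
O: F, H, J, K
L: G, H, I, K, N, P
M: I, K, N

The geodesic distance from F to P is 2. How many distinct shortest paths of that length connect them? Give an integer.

1

The shortest distance is 2, and the only length-2 path is F–G–P. So there is exactly 1 shortest path.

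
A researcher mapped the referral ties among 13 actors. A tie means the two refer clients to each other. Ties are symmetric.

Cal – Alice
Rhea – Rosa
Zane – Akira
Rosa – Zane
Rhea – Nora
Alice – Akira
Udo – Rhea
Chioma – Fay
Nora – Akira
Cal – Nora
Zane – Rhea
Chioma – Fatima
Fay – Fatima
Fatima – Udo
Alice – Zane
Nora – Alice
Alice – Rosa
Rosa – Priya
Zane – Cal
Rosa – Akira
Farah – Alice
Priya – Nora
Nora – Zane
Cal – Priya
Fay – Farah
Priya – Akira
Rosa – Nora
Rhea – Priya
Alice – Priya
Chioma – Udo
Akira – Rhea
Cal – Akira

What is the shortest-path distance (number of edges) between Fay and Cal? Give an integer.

One shortest route is Fay – Farah – Alice – Cal, which uses 3 edges, and at distance 2 from Fay we only reach {Alice, Udo}, which does not include Cal. So d(Fay,Cal) = 3.

3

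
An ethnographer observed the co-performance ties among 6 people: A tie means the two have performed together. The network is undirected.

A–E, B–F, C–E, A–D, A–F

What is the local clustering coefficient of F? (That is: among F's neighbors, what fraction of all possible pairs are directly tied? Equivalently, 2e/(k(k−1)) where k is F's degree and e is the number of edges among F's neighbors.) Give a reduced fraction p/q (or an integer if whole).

F's neighbors: A and B (k = 2).
Possible neighbor pairs: C(2,2) = 1. Edges among them: none → e = 0.
Clustering(F) = 0/1.

0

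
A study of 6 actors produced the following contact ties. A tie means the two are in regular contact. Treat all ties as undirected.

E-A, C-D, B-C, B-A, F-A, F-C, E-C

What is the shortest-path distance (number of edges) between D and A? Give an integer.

One shortest route is D – C – B – A, which uses 3 edges, and at distance 2 from D we only reach {B, E, F}, which does not include A. So d(D,A) = 3.

3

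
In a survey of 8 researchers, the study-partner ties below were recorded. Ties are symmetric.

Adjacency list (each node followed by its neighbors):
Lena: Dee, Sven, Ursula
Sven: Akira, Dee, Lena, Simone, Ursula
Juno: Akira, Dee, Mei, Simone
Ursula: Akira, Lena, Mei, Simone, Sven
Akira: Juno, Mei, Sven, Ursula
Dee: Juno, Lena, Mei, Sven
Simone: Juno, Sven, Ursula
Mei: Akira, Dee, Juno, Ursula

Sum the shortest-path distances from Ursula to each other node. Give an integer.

Distances from Ursula: Akira:1, Dee:2, Juno:2, Lena:1, Mei:1, Simone:1, Sven:1.
Sum = 1 + 2 + 2 + 1 + 1 + 1 + 1 = 9.

9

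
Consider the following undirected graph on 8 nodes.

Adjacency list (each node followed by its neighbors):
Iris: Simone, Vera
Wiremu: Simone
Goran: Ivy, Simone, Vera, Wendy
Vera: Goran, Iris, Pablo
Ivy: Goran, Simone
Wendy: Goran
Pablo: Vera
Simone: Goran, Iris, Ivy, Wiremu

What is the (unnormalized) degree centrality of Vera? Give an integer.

Vera is directly tied to Goran, Iris, and Pablo. That is 3 neighbors, so the degree of Vera is 3.

3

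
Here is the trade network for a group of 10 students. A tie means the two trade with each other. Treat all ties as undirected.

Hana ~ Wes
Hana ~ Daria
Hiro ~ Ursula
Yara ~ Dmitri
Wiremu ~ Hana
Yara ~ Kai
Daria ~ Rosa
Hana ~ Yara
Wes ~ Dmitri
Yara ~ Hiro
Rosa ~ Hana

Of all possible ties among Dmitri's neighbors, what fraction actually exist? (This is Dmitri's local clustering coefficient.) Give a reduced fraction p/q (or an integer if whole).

Dmitri's neighbors: Wes and Yara (k = 2).
Possible neighbor pairs: C(2,2) = 1. Edges among them: none → e = 0.
Clustering(Dmitri) = 0/1.

0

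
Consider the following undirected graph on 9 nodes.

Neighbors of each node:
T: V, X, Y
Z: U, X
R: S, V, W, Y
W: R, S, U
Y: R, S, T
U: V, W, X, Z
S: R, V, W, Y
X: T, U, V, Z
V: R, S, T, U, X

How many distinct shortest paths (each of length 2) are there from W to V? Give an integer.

The shortest distance is 2. The length-2 paths are: W–R–V; W–U–V; W–S–V.
That gives 3 distinct shortest paths.

3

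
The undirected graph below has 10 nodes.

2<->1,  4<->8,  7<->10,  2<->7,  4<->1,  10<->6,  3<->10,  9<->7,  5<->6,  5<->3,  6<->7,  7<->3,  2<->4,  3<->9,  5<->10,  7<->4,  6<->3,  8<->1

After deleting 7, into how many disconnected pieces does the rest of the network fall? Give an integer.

2

Without 7, the remaining ties split the others into: {1, 2, 4, 8}; {3, 5, 6, 9, 10}.
That's 2 separate components.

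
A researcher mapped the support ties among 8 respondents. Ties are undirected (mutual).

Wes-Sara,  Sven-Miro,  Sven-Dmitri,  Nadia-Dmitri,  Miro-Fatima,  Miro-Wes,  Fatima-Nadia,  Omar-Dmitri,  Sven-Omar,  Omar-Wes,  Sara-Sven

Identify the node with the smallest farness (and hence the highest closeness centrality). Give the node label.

Sven

Farness (sum of distances to all others) for each node — Dmitri:11, Fatima:14, Miro:11, Nadia:14, Omar:12, Sara:14, Sven:10, Wes:12.
The smallest farness is 10, for Sven, so Sven has the highest closeness.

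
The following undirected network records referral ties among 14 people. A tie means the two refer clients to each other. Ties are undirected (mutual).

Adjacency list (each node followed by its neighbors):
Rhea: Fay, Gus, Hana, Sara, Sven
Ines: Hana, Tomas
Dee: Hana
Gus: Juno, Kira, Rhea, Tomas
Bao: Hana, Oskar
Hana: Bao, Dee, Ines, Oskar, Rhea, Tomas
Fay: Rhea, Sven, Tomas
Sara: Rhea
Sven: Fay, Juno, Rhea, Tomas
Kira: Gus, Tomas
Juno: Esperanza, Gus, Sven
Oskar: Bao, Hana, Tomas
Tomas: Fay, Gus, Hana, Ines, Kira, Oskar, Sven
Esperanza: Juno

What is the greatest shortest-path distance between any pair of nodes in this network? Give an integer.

Eccentricity of each node (its greatest distance to any other): Bao:5, Dee:5, Esperanza:5, Fay:3, Gus:3, Hana:4, Ines:4, Juno:4, Kira:3, Oskar:4, Rhea:3, Sara:4, Sven:3, Tomas:3.
The maximum eccentricity is 5, realized for instance by the pair Esperanza–Bao via Esperanza – Juno – Sven – Tomas – Oskar – Bao. So the diameter is 5.

5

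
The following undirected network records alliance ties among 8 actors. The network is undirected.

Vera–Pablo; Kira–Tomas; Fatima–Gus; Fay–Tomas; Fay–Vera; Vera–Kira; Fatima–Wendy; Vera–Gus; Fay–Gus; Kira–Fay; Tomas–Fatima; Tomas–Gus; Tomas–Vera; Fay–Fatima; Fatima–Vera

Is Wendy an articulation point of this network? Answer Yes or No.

Even without Wendy, every remaining node can still reach every other (the residual graph is connected), so Wendy is not a cut vertex.

No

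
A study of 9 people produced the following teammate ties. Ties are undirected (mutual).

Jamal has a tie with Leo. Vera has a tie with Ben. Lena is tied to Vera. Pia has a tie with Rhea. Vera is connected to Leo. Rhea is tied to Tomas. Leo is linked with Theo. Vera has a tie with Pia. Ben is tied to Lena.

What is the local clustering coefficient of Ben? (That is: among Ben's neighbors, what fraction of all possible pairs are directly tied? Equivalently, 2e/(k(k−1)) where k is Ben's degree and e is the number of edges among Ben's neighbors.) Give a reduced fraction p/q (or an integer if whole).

1

Ben's neighbors: Lena and Vera (k = 2).
Possible neighbor pairs: C(2,2) = 1. Edges among them: Lena–Vera → e = 1.
Clustering(Ben) = 1/1.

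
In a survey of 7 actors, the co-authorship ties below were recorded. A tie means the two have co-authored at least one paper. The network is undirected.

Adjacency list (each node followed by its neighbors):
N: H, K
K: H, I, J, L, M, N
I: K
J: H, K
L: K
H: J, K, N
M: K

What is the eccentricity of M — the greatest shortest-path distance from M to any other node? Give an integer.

2

Distances from M: H:2, I:2, J:2, K:1, L:2, N:2.
The largest is 2 (to I, L, J, N, and H), so the eccentricity of M is 2.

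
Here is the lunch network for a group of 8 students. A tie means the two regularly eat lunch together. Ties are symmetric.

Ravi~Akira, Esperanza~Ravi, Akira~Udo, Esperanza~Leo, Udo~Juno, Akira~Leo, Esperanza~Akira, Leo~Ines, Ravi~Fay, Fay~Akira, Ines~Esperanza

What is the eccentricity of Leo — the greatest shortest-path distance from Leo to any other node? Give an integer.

Distances from Leo: Akira:1, Esperanza:1, Fay:2, Ines:1, Juno:3, Ravi:2, Udo:2.
The largest is 3 (to Juno), so the eccentricity of Leo is 3.

3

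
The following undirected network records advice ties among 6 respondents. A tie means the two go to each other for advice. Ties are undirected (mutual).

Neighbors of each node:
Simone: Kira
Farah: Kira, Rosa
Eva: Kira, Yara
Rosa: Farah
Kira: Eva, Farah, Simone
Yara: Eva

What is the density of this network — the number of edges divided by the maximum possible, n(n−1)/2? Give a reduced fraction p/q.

1/3

There are 5 edges and 6 nodes, so the maximum possible is C(6,2) = 15.
Density = 5/15 = 1/3.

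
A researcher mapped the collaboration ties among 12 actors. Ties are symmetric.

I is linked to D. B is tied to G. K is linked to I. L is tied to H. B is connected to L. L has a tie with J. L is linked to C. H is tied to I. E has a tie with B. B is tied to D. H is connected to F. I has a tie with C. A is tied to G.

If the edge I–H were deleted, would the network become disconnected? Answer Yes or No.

No

Even without that edge, I still reaches H via I – C – L – H, so the network stays connected. Not a bridge.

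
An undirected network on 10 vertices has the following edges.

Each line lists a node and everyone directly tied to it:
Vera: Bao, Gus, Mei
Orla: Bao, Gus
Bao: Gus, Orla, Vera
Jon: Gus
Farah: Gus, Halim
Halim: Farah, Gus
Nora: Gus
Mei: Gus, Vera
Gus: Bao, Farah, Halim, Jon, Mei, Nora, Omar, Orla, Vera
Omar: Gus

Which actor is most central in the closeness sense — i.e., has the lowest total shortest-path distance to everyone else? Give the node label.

Gus

Farness (sum of distances to all others) for each node — Bao:15, Farah:16, Gus:9, Halim:16, Jon:17, Mei:16, Nora:17, Omar:17, Orla:16, Vera:15.
The smallest farness is 9, for Gus, so Gus has the highest closeness.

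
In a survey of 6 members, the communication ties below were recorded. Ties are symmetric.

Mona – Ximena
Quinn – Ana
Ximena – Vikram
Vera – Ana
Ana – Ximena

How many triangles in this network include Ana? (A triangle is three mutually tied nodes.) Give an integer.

0

Ana's neighbors are Quinn, Vera, and Ximena, but none of them are tied to each other, so no triangle contains Ana.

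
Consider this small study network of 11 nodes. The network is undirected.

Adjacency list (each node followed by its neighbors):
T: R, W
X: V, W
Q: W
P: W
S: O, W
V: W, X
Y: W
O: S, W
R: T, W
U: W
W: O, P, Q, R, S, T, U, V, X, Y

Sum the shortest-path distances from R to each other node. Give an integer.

18

Distances from R: O:2, P:2, Q:2, S:2, T:1, U:2, V:2, W:1, X:2, Y:2.
Sum = 2 + 2 + 2 + 2 + 1 + 2 + 2 + 1 + 2 + 2 = 18.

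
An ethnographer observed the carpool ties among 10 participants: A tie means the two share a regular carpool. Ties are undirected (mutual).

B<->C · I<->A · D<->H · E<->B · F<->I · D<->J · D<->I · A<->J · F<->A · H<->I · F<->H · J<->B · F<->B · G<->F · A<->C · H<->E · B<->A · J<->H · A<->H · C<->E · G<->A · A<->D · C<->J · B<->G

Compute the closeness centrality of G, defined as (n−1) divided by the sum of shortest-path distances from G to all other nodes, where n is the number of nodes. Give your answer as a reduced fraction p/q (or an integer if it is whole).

3/5

Distances from G: A:1, B:1, C:2, D:2, E:2, F:1, H:2, I:2, J:2. Sum = 15.
n = 10, so closeness = 9/15 = 3/5.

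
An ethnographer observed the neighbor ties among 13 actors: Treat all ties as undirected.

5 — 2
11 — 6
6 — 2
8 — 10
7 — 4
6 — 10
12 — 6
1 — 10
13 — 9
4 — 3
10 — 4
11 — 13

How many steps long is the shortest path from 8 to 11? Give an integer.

3

One shortest route is 8 – 10 – 6 – 11, which uses 3 edges, and at distance 2 from 8 we only reach {1, 4, 6}, which does not include 11. So d(8,11) = 3.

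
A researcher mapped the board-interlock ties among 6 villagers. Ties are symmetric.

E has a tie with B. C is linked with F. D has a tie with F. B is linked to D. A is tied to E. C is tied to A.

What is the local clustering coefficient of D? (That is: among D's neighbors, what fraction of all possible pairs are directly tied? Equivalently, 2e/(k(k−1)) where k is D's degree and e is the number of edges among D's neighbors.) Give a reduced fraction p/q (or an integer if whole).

0

D's neighbors: B and F (k = 2).
Possible neighbor pairs: C(2,2) = 1. Edges among them: none → e = 0.
Clustering(D) = 0/1.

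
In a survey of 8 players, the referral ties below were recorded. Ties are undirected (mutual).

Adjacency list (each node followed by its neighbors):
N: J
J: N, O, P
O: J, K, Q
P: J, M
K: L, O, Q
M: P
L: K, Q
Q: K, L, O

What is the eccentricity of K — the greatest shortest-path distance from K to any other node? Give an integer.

Distances from K: J:2, L:1, M:4, N:3, O:1, P:3, Q:1.
The largest is 4 (to M), so the eccentricity of K is 4.

4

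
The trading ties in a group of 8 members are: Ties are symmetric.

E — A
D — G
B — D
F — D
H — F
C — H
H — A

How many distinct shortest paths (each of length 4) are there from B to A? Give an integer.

The shortest distance is 4, and the only length-4 path is B–D–F–H–A. So there is exactly 1 shortest path.

1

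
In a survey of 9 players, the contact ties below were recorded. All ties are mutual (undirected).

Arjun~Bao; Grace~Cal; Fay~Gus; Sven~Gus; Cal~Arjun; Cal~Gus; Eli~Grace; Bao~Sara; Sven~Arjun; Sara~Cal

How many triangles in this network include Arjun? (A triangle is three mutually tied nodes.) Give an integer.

Arjun's neighbors are Bao, Cal, and Sven, but none of them are tied to each other, so no triangle contains Arjun.

0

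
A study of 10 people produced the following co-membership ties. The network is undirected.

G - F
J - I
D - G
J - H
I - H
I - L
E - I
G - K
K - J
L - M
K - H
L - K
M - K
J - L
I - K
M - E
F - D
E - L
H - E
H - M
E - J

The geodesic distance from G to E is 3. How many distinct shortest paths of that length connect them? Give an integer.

The shortest distance is 3. The length-3 paths are: G–K–M–E; G–K–J–E; G–K–L–E; G–K–H–E; G–K–I–E.
That gives 5 distinct shortest paths.

5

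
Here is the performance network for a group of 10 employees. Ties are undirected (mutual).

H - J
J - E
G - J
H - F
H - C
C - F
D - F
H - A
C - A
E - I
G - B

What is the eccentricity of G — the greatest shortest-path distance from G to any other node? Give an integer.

Distances from G: A:3, B:1, C:3, D:4, E:2, F:3, H:2, I:3, J:1.
The largest is 4 (to D), so the eccentricity of G is 4.

4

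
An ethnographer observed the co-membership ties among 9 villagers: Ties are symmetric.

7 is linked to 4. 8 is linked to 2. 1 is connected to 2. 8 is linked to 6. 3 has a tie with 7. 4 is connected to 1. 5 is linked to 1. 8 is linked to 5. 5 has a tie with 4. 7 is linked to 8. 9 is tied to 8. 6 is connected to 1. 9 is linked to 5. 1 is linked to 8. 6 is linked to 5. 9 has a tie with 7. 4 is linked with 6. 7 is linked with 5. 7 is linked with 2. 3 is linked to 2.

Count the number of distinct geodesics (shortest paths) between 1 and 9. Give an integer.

The shortest distance is 2. The length-2 paths are: 1–5–9; 1–8–9.
That gives 2 distinct shortest paths.

2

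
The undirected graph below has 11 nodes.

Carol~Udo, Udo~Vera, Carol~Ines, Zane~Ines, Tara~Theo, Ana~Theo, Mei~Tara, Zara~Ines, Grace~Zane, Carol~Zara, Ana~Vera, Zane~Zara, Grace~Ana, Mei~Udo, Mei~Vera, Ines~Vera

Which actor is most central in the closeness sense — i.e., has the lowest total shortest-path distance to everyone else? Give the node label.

Farness (sum of distances to all others) for each node — Ana:19, Carol:22, Grace:22, Ines:18, Mei:20, Tara:25, Theo:25, Udo:20, Vera:16, Zane:22, Zara:23.
The smallest farness is 16, for Vera, so Vera has the highest closeness.

Vera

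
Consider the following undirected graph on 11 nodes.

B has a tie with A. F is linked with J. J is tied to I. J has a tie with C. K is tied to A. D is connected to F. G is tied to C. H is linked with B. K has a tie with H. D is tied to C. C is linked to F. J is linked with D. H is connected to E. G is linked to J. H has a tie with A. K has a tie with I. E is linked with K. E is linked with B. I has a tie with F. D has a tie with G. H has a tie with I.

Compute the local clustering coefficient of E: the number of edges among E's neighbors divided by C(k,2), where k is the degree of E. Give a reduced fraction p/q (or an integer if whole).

E's neighbors: B, H, and K (k = 3).
Possible neighbor pairs: C(3,2) = 3. Edges among them: B–H, H–K → e = 2.
Clustering(E) = 2/3.

2/3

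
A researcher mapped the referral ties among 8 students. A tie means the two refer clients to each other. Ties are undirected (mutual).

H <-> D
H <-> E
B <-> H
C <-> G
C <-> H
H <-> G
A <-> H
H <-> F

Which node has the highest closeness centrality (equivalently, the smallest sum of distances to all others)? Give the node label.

Farness (sum of distances to all others) for each node — A:13, B:13, C:12, D:13, E:13, F:13, G:12, H:7.
The smallest farness is 7, for H, so H has the highest closeness.

H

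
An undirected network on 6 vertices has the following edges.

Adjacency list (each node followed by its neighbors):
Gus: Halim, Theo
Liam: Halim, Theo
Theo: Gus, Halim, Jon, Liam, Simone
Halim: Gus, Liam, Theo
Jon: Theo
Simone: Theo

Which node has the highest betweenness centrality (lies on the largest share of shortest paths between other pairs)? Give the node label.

Theo

Unnormalized betweenness of each node: Gus:0, Halim:1/2, Jon:0, Liam:0, Simone:0, Theo:15/2.
Theo has the largest value, 15/2, making it the main broker — the node through which the most shortest paths run.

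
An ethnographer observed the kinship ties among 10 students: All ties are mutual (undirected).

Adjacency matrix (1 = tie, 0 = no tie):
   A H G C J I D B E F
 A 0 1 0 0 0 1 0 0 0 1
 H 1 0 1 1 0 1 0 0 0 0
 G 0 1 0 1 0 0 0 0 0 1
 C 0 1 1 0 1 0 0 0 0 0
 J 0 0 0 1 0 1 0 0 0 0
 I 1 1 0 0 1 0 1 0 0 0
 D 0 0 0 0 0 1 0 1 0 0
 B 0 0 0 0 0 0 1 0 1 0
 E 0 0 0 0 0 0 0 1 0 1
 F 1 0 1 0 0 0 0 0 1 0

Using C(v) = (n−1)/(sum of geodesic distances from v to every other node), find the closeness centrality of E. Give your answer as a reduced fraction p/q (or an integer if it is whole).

Distances from E: A:2, B:1, C:3, D:2, F:1, G:2, H:3, I:3, J:4. Sum = 21.
n = 10, so closeness = 9/21 = 3/7.

3/7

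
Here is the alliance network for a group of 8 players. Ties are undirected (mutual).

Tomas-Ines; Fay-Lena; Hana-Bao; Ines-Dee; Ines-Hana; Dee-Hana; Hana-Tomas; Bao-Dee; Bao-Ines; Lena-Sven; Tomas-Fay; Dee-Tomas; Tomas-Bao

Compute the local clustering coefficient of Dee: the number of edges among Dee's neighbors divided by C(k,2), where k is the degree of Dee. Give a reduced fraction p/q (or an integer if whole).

Dee's neighbors: Bao, Hana, Ines, and Tomas (k = 4).
Possible neighbor pairs: C(4,2) = 6. Edges among them: Bao–Hana, Bao–Ines, Bao–Tomas, Hana–Ines, Hana–Tomas, Ines–Tomas → e = 6.
Clustering(Dee) = 6/6 = 1.

1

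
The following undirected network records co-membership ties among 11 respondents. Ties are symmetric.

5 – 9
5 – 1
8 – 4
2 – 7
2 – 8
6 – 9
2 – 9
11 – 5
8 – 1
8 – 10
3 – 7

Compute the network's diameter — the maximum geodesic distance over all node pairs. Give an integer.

Eccentricity of each node (its greatest distance to any other): 1:4, 2:3, 3:5, 4:4, 5:4, 6:4, 7:4, 8:3, 9:3, 10:4, 11:5.
The maximum eccentricity is 5, realized for instance by the pair 11–3 via 11 – 5 – 9 – 2 – 7 – 3. So the diameter is 5.

5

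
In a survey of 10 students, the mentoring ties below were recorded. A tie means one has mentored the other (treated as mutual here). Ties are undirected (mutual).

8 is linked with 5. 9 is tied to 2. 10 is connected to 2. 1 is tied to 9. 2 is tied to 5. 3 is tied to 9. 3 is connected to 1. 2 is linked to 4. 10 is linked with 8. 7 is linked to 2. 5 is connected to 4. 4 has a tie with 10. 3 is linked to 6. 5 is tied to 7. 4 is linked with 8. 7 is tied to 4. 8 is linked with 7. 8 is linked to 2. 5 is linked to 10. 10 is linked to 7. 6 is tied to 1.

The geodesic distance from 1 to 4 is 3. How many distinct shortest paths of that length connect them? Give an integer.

The shortest distance is 3, and the only length-3 path is 1–9–2–4. So there is exactly 1 shortest path.

1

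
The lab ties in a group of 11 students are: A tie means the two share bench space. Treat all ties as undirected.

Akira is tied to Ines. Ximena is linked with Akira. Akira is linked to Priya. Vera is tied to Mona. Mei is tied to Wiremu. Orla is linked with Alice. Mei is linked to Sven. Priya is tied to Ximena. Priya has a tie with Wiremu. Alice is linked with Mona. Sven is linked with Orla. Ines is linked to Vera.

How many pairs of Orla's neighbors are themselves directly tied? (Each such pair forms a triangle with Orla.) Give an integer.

0

Orla's neighbors are Alice and Sven, but none of them are tied to each other, so no triangle contains Orla.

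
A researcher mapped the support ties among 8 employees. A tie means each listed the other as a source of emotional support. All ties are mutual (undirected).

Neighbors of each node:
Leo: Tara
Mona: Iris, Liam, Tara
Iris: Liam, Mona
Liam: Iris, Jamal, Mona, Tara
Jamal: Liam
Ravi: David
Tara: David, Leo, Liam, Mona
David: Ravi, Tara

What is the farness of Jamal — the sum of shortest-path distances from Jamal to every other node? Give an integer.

17

Distances from Jamal: David:3, Iris:2, Leo:3, Liam:1, Mona:2, Ravi:4, Tara:2.
Sum = 3 + 2 + 3 + 1 + 2 + 4 + 2 = 17.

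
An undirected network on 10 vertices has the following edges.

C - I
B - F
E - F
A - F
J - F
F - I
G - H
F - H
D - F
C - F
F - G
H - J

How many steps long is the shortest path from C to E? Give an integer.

2

One shortest route is C – F – E, which uses 2 edges, and C and E are not directly tied, so nothing shorter exists. So d(C,E) = 2.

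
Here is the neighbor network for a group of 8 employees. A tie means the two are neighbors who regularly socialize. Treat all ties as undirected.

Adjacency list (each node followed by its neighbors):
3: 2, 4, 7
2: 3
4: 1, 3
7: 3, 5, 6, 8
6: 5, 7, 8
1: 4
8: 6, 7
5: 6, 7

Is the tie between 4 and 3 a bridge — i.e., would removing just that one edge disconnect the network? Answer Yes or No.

Without the 4–3 edge there is no alternate route between 4 and 3, so the network disconnects. It is a bridge.

Yes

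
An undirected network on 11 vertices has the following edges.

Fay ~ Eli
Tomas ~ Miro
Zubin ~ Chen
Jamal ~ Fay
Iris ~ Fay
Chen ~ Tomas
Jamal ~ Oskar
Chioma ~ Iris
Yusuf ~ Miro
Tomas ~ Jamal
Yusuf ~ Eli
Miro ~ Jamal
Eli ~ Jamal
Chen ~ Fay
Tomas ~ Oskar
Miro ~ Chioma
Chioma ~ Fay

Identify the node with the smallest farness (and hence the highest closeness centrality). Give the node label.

Farness (sum of distances to all others) for each node — Chen:18, Chioma:19, Eli:18, Fay:15, Iris:22, Jamal:16, Miro:17, Oskar:22, Tomas:17, Yusuf:23, Zubin:27.
The smallest farness is 15, for Fay, so Fay has the highest closeness.

Fay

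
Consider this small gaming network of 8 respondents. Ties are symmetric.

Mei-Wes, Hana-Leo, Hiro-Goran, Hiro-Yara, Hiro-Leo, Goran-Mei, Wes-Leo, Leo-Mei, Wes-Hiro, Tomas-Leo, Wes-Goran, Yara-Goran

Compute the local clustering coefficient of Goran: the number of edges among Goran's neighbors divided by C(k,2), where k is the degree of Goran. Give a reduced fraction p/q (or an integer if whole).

1/2

Goran's neighbors: Hiro, Mei, Wes, and Yara (k = 4).
Possible neighbor pairs: C(4,2) = 6. Edges among them: Hiro–Wes, Hiro–Yara, Mei–Wes → e = 3.
Clustering(Goran) = 3/6 = 1/2.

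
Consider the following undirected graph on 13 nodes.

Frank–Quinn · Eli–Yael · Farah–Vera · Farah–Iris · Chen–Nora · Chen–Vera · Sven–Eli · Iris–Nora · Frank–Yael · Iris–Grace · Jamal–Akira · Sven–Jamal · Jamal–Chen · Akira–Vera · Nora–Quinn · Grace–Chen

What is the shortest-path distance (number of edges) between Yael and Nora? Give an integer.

3

One shortest route is Yael – Frank – Quinn – Nora, which uses 3 edges, and at distance 2 from Yael we only reach {Quinn, Sven}, which does not include Nora. So d(Yael,Nora) = 3.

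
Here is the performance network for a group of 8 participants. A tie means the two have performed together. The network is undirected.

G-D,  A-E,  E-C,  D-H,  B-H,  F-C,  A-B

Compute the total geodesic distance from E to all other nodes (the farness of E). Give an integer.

Distances from E: A:1, B:2, C:1, D:4, F:2, G:5, H:3.
Sum = 1 + 2 + 1 + 4 + 2 + 5 + 3 = 18.

18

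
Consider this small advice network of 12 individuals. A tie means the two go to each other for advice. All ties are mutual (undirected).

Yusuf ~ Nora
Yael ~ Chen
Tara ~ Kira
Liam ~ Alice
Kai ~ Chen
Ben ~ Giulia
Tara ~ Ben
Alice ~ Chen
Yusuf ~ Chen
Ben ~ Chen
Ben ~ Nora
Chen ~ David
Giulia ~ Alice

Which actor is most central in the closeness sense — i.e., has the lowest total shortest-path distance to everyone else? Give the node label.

Chen

Farness (sum of distances to all others) for each node — Alice:23, Ben:19, Chen:17, David:27, Giulia:25, Kai:27, Kira:37, Liam:33, Nora:27, Tara:27, Yael:27, Yusuf:25.
The smallest farness is 17, for Chen, so Chen has the highest closeness.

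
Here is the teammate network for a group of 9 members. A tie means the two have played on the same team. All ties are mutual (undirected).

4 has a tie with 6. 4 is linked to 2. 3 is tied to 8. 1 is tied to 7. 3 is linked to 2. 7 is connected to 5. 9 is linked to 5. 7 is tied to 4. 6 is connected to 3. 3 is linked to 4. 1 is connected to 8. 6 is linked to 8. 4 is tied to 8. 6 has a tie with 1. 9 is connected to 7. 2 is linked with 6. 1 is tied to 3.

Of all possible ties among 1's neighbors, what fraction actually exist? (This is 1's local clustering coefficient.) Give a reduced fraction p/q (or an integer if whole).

1/2

1's neighbors: 3, 6, 7, and 8 (k = 4).
Possible neighbor pairs: C(4,2) = 6. Edges among them: 3–6, 3–8, 6–8 → e = 3.
Clustering(1) = 3/6 = 1/2.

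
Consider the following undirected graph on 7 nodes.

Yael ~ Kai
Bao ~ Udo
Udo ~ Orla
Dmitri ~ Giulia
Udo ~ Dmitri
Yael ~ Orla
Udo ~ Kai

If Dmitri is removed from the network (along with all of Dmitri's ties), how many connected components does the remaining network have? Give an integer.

2

Without Dmitri, the remaining ties split the others into: {Bao, Kai, Orla, Udo, Yael}; {Giulia}.
That's 2 separate components.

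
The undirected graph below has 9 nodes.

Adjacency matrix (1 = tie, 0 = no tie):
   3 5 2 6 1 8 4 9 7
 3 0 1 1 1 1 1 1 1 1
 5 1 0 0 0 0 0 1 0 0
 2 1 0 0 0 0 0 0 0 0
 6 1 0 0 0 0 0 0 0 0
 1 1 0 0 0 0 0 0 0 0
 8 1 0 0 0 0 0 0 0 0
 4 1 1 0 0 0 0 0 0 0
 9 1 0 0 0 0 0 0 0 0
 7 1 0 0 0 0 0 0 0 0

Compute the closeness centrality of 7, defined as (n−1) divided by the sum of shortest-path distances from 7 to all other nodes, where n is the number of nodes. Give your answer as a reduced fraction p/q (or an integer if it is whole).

Distances from 7: 1:2, 2:2, 3:1, 4:2, 5:2, 6:2, 8:2, 9:2. Sum = 15.
n = 9, so closeness = 8/15.

8/15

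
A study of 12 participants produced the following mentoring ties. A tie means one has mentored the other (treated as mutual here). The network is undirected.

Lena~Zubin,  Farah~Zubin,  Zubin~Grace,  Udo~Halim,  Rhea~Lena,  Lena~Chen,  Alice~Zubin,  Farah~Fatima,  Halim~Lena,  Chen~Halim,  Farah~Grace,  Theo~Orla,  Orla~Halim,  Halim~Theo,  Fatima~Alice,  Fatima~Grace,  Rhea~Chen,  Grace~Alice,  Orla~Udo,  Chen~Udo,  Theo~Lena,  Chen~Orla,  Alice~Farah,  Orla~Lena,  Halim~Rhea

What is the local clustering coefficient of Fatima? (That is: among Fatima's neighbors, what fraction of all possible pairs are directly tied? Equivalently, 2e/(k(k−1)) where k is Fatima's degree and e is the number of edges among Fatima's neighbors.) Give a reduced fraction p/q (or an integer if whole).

Fatima's neighbors: Alice, Farah, and Grace (k = 3).
Possible neighbor pairs: C(3,2) = 3. Edges among them: Alice–Farah, Alice–Grace, Farah–Grace → e = 3.
Clustering(Fatima) = 3/3 = 1.

1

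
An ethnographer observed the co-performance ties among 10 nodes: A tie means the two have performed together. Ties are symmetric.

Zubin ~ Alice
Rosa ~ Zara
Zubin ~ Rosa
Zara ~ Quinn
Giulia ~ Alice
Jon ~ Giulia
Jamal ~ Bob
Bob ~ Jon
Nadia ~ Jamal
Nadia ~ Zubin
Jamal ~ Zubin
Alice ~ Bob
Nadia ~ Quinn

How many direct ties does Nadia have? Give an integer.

3

Nadia is directly tied to Jamal, Quinn, and Zubin. That is 3 neighbors, so the degree of Nadia is 3.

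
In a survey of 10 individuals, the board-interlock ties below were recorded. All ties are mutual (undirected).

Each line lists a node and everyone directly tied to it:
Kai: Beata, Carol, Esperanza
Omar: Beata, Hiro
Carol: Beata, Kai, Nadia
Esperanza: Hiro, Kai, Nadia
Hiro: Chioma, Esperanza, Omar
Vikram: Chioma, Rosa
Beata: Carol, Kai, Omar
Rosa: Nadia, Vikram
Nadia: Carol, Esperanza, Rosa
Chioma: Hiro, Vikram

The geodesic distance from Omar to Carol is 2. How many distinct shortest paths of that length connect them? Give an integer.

The shortest distance is 2, and the only length-2 path is Omar–Beata–Carol. So there is exactly 1 shortest path.

1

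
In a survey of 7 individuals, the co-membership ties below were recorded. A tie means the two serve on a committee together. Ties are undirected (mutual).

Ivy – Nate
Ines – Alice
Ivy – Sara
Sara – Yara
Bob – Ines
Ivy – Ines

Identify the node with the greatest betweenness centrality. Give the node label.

Unnormalized betweenness of each node: Alice:0, Bob:0, Ines:9, Ivy:11, Nate:0, Sara:5, Yara:0.
Ivy has the largest value, 11, making it the main broker — the node through which the most shortest paths run.

Ivy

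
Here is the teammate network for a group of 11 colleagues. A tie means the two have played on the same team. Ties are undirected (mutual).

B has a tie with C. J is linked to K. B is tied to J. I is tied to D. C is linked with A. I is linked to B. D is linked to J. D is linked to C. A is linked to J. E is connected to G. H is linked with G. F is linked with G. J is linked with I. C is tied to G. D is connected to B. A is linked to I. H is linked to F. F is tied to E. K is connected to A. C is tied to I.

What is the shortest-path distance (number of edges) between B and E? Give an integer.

3

One shortest route is B – C – G – E, which uses 3 edges, and at distance 2 from B we only reach {A, G, K}, which does not include E. So d(B,E) = 3.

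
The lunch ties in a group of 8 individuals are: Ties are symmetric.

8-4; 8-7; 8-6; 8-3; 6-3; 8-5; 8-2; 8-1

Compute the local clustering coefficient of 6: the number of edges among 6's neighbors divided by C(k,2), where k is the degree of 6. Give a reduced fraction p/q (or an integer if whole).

6's neighbors: 3 and 8 (k = 2).
Possible neighbor pairs: C(2,2) = 1. Edges among them: 3–8 → e = 1.
Clustering(6) = 1/1.

1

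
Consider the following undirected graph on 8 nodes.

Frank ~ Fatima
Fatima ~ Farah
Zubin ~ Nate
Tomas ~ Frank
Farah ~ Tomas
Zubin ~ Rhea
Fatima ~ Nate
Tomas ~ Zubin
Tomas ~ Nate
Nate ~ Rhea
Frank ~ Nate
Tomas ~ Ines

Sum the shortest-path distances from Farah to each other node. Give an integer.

Distances from Farah: Fatima:1, Frank:2, Ines:2, Nate:2, Rhea:3, Tomas:1, Zubin:2.
Sum = 1 + 2 + 2 + 2 + 3 + 1 + 2 = 13.

13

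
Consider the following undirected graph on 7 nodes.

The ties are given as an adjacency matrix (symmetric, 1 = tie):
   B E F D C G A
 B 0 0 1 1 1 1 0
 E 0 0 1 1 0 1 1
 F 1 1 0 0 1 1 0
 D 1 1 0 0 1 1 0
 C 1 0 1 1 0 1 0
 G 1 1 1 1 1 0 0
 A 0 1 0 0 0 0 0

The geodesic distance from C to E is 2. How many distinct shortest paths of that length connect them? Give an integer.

The shortest distance is 2. The length-2 paths are: C–F–E; C–D–E; C–G–E.
That gives 3 distinct shortest paths.

3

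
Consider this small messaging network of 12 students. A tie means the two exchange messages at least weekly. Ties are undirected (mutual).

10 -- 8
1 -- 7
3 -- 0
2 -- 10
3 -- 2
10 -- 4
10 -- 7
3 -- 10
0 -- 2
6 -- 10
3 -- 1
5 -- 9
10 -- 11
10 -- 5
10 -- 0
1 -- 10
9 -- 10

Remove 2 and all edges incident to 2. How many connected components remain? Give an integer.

2's neighbors (0, 3, and 10) remain reachable from one another through other ties, so the rest of the network stays in one piece.

1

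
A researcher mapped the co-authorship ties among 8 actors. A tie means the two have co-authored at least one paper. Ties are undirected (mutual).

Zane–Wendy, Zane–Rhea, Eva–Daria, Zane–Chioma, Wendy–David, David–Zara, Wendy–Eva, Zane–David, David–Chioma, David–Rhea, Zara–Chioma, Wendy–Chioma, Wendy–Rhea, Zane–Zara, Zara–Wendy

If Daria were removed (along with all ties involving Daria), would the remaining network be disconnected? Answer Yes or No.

No

Even without Daria, every remaining node can still reach every other (the residual graph is connected), so Daria is not a cut vertex.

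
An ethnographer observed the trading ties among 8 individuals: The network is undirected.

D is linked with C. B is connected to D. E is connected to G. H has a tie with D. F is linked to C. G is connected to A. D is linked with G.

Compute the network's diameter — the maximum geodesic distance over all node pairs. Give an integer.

Eccentricity of each node (its greatest distance to any other): A:4, B:3, C:3, D:2, E:4, F:4, G:3, H:3.
The maximum eccentricity is 4, realized for instance by the pair E–F via E – G – D – C – F. So the diameter is 4.

4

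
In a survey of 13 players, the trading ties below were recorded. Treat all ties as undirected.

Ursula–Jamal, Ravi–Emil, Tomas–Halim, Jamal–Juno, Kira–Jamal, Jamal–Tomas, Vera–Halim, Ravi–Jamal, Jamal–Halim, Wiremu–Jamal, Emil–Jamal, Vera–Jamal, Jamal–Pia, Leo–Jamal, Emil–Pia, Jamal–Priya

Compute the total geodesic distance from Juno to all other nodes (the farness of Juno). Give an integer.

Distances from Juno: Emil:2, Halim:2, Jamal:1, Kira:2, Leo:2, Pia:2, Priya:2, Ravi:2, Tomas:2, Ursula:2, Vera:2, Wiremu:2.
Sum = 2 + 2 + 1 + 2 + 2 + 2 + 2 + 2 + 2 + 2 + 2 + 2 = 23.

23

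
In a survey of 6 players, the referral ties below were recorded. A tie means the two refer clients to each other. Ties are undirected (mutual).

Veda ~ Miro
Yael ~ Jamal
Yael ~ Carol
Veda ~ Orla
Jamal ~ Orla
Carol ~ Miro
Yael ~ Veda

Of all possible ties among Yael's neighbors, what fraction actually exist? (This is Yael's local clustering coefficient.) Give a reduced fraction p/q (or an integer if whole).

Yael's neighbors: Carol, Jamal, and Veda (k = 3).
Possible neighbor pairs: C(3,2) = 3. Edges among them: none → e = 0.
Clustering(Yael) = 0/3 = 0.

0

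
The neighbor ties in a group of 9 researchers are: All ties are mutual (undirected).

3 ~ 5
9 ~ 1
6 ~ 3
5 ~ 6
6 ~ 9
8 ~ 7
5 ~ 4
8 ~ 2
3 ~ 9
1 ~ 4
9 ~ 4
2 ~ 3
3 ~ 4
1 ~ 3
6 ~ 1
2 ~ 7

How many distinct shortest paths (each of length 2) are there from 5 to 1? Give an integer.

The shortest distance is 2. The length-2 paths are: 5–4–1; 5–3–1; 5–6–1.
That gives 3 distinct shortest paths.

3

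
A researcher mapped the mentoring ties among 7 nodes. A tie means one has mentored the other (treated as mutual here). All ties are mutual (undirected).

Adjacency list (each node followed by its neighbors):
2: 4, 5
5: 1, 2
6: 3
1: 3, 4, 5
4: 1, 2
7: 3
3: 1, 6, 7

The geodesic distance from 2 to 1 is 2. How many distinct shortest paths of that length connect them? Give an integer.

2

The shortest distance is 2. The length-2 paths are: 2–4–1; 2–5–1.
That gives 2 distinct shortest paths.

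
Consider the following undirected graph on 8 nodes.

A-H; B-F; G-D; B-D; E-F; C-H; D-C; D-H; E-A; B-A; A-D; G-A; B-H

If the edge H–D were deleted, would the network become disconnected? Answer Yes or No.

Even without that edge, H still reaches D via H – B – D, so the network stays connected. Not a bridge.

No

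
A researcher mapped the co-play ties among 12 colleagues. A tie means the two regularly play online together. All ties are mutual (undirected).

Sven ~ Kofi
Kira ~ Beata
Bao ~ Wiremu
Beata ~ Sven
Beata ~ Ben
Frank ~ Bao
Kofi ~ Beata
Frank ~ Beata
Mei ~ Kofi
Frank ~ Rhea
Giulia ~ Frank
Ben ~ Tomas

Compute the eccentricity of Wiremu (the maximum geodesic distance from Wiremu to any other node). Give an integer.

5

Distances from Wiremu: Bao:1, Beata:3, Ben:4, Frank:2, Giulia:3, Kira:4, Kofi:4, Mei:5, Rhea:3, Sven:4, Tomas:5.
The largest is 5 (to Mei and Tomas), so the eccentricity of Wiremu is 5.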